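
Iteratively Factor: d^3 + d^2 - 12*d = (d + 4)*(d^2 - 3*d) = d*(d + 4)*(d - 3)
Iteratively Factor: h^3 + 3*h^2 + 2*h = (h + 1)*(h^2 + 2*h) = h*(h + 1)*(h + 2)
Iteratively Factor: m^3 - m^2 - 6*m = (m)*(m^2 - m - 6) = m*(m - 3)*(m + 2)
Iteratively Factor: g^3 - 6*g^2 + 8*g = (g)*(g^2 - 6*g + 8) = g*(g - 2)*(g - 4)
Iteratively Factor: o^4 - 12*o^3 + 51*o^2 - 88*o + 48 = (o - 4)*(o^3 - 8*o^2 + 19*o - 12) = (o - 4)^2*(o^2 - 4*o + 3) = (o - 4)^2*(o - 3)*(o - 1)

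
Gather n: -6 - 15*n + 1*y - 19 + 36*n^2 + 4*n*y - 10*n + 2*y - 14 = 36*n^2 + n*(4*y - 25) + 3*y - 39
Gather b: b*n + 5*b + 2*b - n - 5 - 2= b*(n + 7) - n - 7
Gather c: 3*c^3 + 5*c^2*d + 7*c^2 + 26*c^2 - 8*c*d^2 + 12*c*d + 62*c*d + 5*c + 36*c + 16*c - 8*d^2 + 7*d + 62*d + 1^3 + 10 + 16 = 3*c^3 + c^2*(5*d + 33) + c*(-8*d^2 + 74*d + 57) - 8*d^2 + 69*d + 27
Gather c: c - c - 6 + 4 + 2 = 0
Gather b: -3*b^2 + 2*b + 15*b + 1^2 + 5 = -3*b^2 + 17*b + 6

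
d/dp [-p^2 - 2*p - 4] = -2*p - 2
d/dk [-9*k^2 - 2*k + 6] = -18*k - 2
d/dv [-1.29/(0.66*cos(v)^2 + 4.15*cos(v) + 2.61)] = -(1.7028*cos(v) + 5.3535)*sin(v)/(0.66*cos(v)^2 + 4.15*cos(v) + 2.61)^2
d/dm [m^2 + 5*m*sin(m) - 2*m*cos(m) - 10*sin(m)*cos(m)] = 2*m*sin(m) + 5*m*cos(m) + 2*m + 5*sin(m) - 2*cos(m) - 10*cos(2*m)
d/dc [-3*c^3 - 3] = -9*c^2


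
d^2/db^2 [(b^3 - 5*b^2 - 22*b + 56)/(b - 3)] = 2*(b^3 - 9*b^2 + 27*b - 55)/(b^3 - 9*b^2 + 27*b - 27)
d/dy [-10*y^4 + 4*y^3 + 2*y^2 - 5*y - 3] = -40*y^3 + 12*y^2 + 4*y - 5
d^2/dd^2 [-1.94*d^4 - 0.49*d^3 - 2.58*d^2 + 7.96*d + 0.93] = -23.28*d^2 - 2.94*d - 5.16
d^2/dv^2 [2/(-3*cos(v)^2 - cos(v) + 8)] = 2*(36*sin(v)^4 - 115*sin(v)^2 - 13*cos(v)/4 + 9*cos(3*v)/4 + 29)/(-3*sin(v)^2 + cos(v) - 5)^3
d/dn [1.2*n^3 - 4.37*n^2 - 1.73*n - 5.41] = 3.6*n^2 - 8.74*n - 1.73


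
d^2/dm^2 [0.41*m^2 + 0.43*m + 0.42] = 0.820000000000000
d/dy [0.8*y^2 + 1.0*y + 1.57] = 1.6*y + 1.0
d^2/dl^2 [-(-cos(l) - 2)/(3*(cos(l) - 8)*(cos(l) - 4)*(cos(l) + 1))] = (-768*(1 - cos(l)^2)^2 - 42*sin(l)^6 - 4*cos(l)^7 - 27*cos(l)^6 + 207*cos(l)^5 - 366*cos(l)^3 - 3330*cos(l)^2 - 656*cos(l) + 2538)/(3*(cos(l) - 8)^3*(cos(l) - 4)^3*(cos(l) + 1)^3)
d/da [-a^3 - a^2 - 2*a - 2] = -3*a^2 - 2*a - 2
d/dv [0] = 0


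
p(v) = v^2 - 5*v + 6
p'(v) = 2*v - 5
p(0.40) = 4.16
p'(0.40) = -4.20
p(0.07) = 5.65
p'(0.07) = -4.86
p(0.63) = 3.25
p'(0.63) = -3.74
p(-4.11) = 43.44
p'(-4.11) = -13.22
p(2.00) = 0.00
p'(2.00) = -1.00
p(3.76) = 1.34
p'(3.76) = 2.52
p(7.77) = 27.52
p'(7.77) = 10.54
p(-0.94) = 11.58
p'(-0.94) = -6.88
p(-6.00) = 72.00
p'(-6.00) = -17.00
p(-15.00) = 306.00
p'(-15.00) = -35.00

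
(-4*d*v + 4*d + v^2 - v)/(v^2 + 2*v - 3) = (-4*d + v)/(v + 3)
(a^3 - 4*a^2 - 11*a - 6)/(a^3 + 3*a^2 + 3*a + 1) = (a - 6)/(a + 1)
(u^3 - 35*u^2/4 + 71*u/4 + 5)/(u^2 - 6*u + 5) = (u^2 - 15*u/4 - 1)/(u - 1)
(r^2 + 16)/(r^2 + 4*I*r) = (r - 4*I)/r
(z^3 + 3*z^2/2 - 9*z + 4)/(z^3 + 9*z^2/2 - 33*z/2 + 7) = (z + 4)/(z + 7)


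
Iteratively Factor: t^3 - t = (t - 1)*(t^2 + t) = (t - 1)*(t + 1)*(t)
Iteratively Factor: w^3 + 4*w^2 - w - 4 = (w + 1)*(w^2 + 3*w - 4) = (w - 1)*(w + 1)*(w + 4)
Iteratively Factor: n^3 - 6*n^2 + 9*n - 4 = (n - 1)*(n^2 - 5*n + 4) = (n - 1)^2*(n - 4)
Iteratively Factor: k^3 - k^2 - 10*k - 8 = (k - 4)*(k^2 + 3*k + 2) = (k - 4)*(k + 2)*(k + 1)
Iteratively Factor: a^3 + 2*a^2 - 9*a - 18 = (a - 3)*(a^2 + 5*a + 6) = (a - 3)*(a + 3)*(a + 2)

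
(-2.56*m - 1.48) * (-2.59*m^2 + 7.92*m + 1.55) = 6.6304*m^3 - 16.442*m^2 - 15.6896*m - 2.294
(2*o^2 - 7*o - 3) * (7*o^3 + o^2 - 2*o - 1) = 14*o^5 - 47*o^4 - 32*o^3 + 9*o^2 + 13*o + 3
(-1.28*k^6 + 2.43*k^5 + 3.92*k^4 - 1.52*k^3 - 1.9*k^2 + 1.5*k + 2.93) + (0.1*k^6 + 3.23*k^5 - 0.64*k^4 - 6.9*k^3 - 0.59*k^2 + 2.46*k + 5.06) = -1.18*k^6 + 5.66*k^5 + 3.28*k^4 - 8.42*k^3 - 2.49*k^2 + 3.96*k + 7.99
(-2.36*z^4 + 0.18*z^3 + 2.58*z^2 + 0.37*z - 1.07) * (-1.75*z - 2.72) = 4.13*z^5 + 6.1042*z^4 - 5.0046*z^3 - 7.6651*z^2 + 0.8661*z + 2.9104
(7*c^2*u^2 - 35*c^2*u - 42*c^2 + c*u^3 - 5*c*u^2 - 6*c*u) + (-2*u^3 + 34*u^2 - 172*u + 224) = 7*c^2*u^2 - 35*c^2*u - 42*c^2 + c*u^3 - 5*c*u^2 - 6*c*u - 2*u^3 + 34*u^2 - 172*u + 224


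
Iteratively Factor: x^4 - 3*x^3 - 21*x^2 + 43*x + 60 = (x - 3)*(x^3 - 21*x - 20) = (x - 3)*(x + 4)*(x^2 - 4*x - 5) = (x - 5)*(x - 3)*(x + 4)*(x + 1)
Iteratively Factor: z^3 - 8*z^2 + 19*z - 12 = (z - 3)*(z^2 - 5*z + 4) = (z - 4)*(z - 3)*(z - 1)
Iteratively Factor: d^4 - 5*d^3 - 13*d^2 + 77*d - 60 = (d - 1)*(d^3 - 4*d^2 - 17*d + 60) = (d - 1)*(d + 4)*(d^2 - 8*d + 15) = (d - 3)*(d - 1)*(d + 4)*(d - 5)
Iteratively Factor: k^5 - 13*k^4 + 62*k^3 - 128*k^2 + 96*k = (k - 4)*(k^4 - 9*k^3 + 26*k^2 - 24*k) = (k - 4)*(k - 3)*(k^3 - 6*k^2 + 8*k) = k*(k - 4)*(k - 3)*(k^2 - 6*k + 8) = k*(k - 4)^2*(k - 3)*(k - 2)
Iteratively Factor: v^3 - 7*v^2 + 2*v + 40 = (v - 5)*(v^2 - 2*v - 8) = (v - 5)*(v + 2)*(v - 4)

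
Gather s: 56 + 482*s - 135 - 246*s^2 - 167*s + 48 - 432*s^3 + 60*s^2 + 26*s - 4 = -432*s^3 - 186*s^2 + 341*s - 35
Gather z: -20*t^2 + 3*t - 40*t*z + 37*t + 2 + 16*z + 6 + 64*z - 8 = -20*t^2 + 40*t + z*(80 - 40*t)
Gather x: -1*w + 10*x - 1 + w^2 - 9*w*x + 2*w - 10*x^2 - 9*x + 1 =w^2 + w - 10*x^2 + x*(1 - 9*w)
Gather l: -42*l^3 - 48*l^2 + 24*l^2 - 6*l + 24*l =-42*l^3 - 24*l^2 + 18*l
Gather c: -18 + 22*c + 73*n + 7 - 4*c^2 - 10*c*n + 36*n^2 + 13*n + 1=-4*c^2 + c*(22 - 10*n) + 36*n^2 + 86*n - 10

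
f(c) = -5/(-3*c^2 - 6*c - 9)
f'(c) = -5*(6*c + 6)/(-3*c^2 - 6*c - 9)^2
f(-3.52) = 0.20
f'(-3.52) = 0.12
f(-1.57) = 0.72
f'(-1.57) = 0.35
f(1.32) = 0.23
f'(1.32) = -0.14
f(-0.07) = 0.58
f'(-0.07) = -0.38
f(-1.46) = 0.75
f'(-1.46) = 0.31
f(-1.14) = 0.83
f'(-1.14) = 0.11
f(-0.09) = 0.59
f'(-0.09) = -0.38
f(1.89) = 0.16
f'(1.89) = -0.09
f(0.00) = 0.56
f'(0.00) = -0.37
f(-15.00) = 0.01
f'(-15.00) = 0.00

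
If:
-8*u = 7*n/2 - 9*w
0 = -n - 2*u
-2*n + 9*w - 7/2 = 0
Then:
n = -7/5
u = 7/10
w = 7/90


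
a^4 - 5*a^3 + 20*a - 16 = (a - 4)*(a - 2)*(a - 1)*(a + 2)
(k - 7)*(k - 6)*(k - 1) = k^3 - 14*k^2 + 55*k - 42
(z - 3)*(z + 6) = z^2 + 3*z - 18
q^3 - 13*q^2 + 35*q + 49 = (q - 7)^2*(q + 1)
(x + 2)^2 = x^2 + 4*x + 4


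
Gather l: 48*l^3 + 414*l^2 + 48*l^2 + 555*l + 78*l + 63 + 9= 48*l^3 + 462*l^2 + 633*l + 72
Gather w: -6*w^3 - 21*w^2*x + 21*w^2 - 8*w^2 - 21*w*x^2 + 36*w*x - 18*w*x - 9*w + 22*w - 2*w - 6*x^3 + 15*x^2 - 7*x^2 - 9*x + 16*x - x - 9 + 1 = -6*w^3 + w^2*(13 - 21*x) + w*(-21*x^2 + 18*x + 11) - 6*x^3 + 8*x^2 + 6*x - 8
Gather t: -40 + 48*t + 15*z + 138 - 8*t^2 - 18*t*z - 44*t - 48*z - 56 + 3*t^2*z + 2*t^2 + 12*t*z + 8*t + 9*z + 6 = t^2*(3*z - 6) + t*(12 - 6*z) - 24*z + 48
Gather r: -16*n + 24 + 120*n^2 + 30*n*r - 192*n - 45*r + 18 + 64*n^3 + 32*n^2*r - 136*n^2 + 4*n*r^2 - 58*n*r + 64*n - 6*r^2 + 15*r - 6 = 64*n^3 - 16*n^2 - 144*n + r^2*(4*n - 6) + r*(32*n^2 - 28*n - 30) + 36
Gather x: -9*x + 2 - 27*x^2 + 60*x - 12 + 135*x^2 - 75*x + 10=108*x^2 - 24*x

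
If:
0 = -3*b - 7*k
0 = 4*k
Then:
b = 0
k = 0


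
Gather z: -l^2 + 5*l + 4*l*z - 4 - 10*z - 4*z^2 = -l^2 + 5*l - 4*z^2 + z*(4*l - 10) - 4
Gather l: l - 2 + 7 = l + 5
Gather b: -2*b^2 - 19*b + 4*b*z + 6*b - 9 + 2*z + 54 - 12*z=-2*b^2 + b*(4*z - 13) - 10*z + 45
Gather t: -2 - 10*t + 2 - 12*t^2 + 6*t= -12*t^2 - 4*t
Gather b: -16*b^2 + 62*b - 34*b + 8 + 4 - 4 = -16*b^2 + 28*b + 8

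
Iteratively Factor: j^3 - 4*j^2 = (j - 4)*(j^2) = j*(j - 4)*(j)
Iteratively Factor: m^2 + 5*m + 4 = (m + 4)*(m + 1)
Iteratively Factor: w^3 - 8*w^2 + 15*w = (w)*(w^2 - 8*w + 15) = w*(w - 3)*(w - 5)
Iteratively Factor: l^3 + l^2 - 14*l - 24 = (l - 4)*(l^2 + 5*l + 6) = (l - 4)*(l + 2)*(l + 3)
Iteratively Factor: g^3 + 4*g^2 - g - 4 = (g + 4)*(g^2 - 1) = (g + 1)*(g + 4)*(g - 1)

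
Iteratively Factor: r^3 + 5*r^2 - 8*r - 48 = (r + 4)*(r^2 + r - 12) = (r + 4)^2*(r - 3)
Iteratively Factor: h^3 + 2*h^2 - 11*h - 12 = (h + 4)*(h^2 - 2*h - 3) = (h - 3)*(h + 4)*(h + 1)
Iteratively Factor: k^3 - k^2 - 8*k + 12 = (k - 2)*(k^2 + k - 6) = (k - 2)*(k + 3)*(k - 2)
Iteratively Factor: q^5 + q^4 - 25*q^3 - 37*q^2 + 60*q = (q + 3)*(q^4 - 2*q^3 - 19*q^2 + 20*q) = (q - 1)*(q + 3)*(q^3 - q^2 - 20*q) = (q - 5)*(q - 1)*(q + 3)*(q^2 + 4*q) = (q - 5)*(q - 1)*(q + 3)*(q + 4)*(q)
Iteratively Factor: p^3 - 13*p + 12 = (p - 1)*(p^2 + p - 12) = (p - 3)*(p - 1)*(p + 4)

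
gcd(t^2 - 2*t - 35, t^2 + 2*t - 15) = t + 5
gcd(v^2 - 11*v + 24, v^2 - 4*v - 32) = v - 8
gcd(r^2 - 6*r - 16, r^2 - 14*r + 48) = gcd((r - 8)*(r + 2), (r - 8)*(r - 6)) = r - 8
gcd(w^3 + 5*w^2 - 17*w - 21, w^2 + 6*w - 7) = w + 7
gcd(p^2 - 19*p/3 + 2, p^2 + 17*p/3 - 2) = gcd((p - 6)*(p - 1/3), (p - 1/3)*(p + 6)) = p - 1/3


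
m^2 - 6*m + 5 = (m - 5)*(m - 1)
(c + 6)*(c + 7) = c^2 + 13*c + 42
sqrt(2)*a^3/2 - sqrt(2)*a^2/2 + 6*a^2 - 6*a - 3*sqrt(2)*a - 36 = (a - 3)*(a + 6*sqrt(2))*(sqrt(2)*a/2 + sqrt(2))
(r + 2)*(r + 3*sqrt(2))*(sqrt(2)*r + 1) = sqrt(2)*r^3 + 2*sqrt(2)*r^2 + 7*r^2 + 3*sqrt(2)*r + 14*r + 6*sqrt(2)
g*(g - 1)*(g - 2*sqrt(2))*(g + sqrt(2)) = g^4 - sqrt(2)*g^3 - g^3 - 4*g^2 + sqrt(2)*g^2 + 4*g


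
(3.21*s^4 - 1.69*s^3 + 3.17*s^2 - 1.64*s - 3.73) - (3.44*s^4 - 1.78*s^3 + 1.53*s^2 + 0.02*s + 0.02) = -0.23*s^4 + 0.0900000000000001*s^3 + 1.64*s^2 - 1.66*s - 3.75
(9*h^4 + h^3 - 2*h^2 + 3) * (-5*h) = -45*h^5 - 5*h^4 + 10*h^3 - 15*h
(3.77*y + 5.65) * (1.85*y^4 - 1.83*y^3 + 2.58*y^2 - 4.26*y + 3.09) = 6.9745*y^5 + 3.5534*y^4 - 0.612900000000002*y^3 - 1.4832*y^2 - 12.4197*y + 17.4585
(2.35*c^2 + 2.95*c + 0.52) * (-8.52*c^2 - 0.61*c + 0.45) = -20.022*c^4 - 26.5675*c^3 - 5.1724*c^2 + 1.0103*c + 0.234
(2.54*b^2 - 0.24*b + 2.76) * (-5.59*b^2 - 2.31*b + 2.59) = -14.1986*b^4 - 4.5258*b^3 - 8.2954*b^2 - 6.9972*b + 7.1484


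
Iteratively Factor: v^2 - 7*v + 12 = (v - 4)*(v - 3)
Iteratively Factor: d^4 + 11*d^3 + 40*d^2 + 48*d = (d + 4)*(d^3 + 7*d^2 + 12*d) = (d + 3)*(d + 4)*(d^2 + 4*d) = d*(d + 3)*(d + 4)*(d + 4)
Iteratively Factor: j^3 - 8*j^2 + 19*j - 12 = (j - 3)*(j^2 - 5*j + 4) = (j - 4)*(j - 3)*(j - 1)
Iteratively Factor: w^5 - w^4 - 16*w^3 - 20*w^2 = (w)*(w^4 - w^3 - 16*w^2 - 20*w) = w*(w - 5)*(w^3 + 4*w^2 + 4*w) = w*(w - 5)*(w + 2)*(w^2 + 2*w) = w^2*(w - 5)*(w + 2)*(w + 2)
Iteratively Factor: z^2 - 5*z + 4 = (z - 1)*(z - 4)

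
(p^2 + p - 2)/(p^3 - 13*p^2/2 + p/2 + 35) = 2*(p - 1)/(2*p^2 - 17*p + 35)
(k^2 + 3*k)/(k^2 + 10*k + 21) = k/(k + 7)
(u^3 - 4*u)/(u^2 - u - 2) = u*(u + 2)/(u + 1)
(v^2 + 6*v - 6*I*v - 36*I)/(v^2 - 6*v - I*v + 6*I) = (v^2 + 6*v*(1 - I) - 36*I)/(v^2 - v*(6 + I) + 6*I)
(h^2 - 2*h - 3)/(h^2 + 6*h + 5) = (h - 3)/(h + 5)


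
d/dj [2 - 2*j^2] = -4*j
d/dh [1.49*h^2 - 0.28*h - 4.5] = 2.98*h - 0.28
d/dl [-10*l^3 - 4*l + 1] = -30*l^2 - 4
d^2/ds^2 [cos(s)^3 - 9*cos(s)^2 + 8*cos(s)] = -35*cos(s)/4 + 18*cos(2*s) - 9*cos(3*s)/4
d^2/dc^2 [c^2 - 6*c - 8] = 2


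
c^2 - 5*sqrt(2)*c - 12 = (c - 6*sqrt(2))*(c + sqrt(2))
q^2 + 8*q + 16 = (q + 4)^2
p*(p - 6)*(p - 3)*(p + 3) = p^4 - 6*p^3 - 9*p^2 + 54*p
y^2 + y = y*(y + 1)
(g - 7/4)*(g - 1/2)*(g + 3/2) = g^3 - 3*g^2/4 - 5*g/2 + 21/16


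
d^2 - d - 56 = (d - 8)*(d + 7)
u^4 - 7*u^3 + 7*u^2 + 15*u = u*(u - 5)*(u - 3)*(u + 1)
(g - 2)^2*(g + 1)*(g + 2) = g^4 - g^3 - 6*g^2 + 4*g + 8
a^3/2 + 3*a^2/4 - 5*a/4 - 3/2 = (a/2 + 1)*(a - 3/2)*(a + 1)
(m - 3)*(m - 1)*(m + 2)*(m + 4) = m^4 + 2*m^3 - 13*m^2 - 14*m + 24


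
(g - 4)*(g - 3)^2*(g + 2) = g^4 - 8*g^3 + 13*g^2 + 30*g - 72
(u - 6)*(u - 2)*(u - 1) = u^3 - 9*u^2 + 20*u - 12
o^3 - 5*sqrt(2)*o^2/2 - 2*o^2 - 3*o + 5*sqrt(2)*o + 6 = (o - 2)*(o - 3*sqrt(2))*(o + sqrt(2)/2)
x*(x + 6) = x^2 + 6*x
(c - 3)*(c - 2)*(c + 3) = c^3 - 2*c^2 - 9*c + 18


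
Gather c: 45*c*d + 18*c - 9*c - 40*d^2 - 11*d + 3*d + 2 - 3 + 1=c*(45*d + 9) - 40*d^2 - 8*d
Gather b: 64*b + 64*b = 128*b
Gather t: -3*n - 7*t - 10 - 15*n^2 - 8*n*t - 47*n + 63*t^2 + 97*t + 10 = -15*n^2 - 50*n + 63*t^2 + t*(90 - 8*n)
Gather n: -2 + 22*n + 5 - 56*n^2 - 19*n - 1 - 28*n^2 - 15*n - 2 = -84*n^2 - 12*n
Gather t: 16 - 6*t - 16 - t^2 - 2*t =-t^2 - 8*t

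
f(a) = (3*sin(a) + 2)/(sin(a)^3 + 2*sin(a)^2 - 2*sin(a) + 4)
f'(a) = (3*sin(a) + 2)*(-3*sin(a)^2*cos(a) - 4*sin(a)*cos(a) + 2*cos(a))/(sin(a)^3 + 2*sin(a)^2 - 2*sin(a) + 4)^2 + 3*cos(a)/(sin(a)^3 + 2*sin(a)^2 - 2*sin(a) + 4)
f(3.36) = 0.30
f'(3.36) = -0.82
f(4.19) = -0.09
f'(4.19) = -0.21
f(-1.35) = -0.13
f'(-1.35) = 0.08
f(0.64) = 1.02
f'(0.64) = 0.33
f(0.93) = 1.05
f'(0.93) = -0.04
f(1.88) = 1.02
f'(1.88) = 0.10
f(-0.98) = -0.08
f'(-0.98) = 0.24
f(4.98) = -0.13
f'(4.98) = 0.10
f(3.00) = 0.64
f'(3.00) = -1.02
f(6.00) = 0.25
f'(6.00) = 0.76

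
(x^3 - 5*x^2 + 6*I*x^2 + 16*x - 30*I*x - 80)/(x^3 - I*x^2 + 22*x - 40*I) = (x^2 + x*(-5 + 8*I) - 40*I)/(x^2 + I*x + 20)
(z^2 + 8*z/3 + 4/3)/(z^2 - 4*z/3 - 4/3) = (z + 2)/(z - 2)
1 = 1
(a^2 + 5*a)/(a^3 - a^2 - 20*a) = (a + 5)/(a^2 - a - 20)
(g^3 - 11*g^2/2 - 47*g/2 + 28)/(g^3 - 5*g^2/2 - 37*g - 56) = (g - 1)/(g + 2)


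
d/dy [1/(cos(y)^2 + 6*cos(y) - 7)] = 2*(cos(y) + 3)*sin(y)/(cos(y)^2 + 6*cos(y) - 7)^2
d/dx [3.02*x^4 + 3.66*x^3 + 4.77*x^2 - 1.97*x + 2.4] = 12.08*x^3 + 10.98*x^2 + 9.54*x - 1.97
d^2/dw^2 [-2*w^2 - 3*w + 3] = -4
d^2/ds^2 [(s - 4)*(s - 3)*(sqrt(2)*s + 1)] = 6*sqrt(2)*s - 14*sqrt(2) + 2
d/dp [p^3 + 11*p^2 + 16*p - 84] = 3*p^2 + 22*p + 16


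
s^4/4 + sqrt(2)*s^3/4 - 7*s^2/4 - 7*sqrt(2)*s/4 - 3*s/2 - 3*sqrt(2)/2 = (s/2 + 1/2)*(s/2 + sqrt(2)/2)*(s - 3)*(s + 2)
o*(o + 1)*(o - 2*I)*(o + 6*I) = o^4 + o^3 + 4*I*o^3 + 12*o^2 + 4*I*o^2 + 12*o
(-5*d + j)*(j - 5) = -5*d*j + 25*d + j^2 - 5*j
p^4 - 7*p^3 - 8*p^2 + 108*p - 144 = (p - 6)*(p - 3)*(p - 2)*(p + 4)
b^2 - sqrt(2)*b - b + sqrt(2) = (b - 1)*(b - sqrt(2))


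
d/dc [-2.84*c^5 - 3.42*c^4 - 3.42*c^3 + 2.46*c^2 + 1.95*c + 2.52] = -14.2*c^4 - 13.68*c^3 - 10.26*c^2 + 4.92*c + 1.95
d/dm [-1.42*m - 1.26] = -1.42000000000000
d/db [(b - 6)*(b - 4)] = 2*b - 10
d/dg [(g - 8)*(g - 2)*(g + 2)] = 3*g^2 - 16*g - 4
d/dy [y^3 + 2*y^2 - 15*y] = 3*y^2 + 4*y - 15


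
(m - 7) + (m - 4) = 2*m - 11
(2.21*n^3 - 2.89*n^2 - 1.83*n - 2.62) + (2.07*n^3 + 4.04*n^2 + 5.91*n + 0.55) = 4.28*n^3 + 1.15*n^2 + 4.08*n - 2.07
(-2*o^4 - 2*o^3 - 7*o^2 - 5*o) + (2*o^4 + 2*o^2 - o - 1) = -2*o^3 - 5*o^2 - 6*o - 1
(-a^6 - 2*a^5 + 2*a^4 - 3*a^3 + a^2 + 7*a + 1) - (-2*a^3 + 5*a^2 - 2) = -a^6 - 2*a^5 + 2*a^4 - a^3 - 4*a^2 + 7*a + 3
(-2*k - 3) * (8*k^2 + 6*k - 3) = -16*k^3 - 36*k^2 - 12*k + 9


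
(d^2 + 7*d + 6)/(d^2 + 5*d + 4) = (d + 6)/(d + 4)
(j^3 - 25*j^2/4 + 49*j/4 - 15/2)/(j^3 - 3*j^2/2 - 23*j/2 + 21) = (4*j - 5)/(2*(2*j + 7))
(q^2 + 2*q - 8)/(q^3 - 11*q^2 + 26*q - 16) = (q + 4)/(q^2 - 9*q + 8)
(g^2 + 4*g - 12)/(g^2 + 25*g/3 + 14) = 3*(g - 2)/(3*g + 7)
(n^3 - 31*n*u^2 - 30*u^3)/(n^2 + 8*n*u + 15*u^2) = (n^2 - 5*n*u - 6*u^2)/(n + 3*u)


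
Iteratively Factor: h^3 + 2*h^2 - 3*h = (h + 3)*(h^2 - h) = h*(h + 3)*(h - 1)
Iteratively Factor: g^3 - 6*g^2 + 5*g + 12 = (g + 1)*(g^2 - 7*g + 12) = (g - 4)*(g + 1)*(g - 3)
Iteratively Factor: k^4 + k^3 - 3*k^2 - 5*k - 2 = (k + 1)*(k^3 - 3*k - 2) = (k + 1)^2*(k^2 - k - 2) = (k - 2)*(k + 1)^2*(k + 1)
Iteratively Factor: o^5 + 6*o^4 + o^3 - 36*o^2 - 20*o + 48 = (o + 4)*(o^4 + 2*o^3 - 7*o^2 - 8*o + 12) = (o - 1)*(o + 4)*(o^3 + 3*o^2 - 4*o - 12) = (o - 1)*(o + 2)*(o + 4)*(o^2 + o - 6) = (o - 2)*(o - 1)*(o + 2)*(o + 4)*(o + 3)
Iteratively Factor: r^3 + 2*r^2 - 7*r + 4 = (r + 4)*(r^2 - 2*r + 1) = (r - 1)*(r + 4)*(r - 1)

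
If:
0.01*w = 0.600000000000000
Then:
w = 60.00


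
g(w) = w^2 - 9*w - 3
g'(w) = 2*w - 9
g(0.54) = -7.57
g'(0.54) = -7.92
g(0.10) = -3.89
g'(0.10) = -8.80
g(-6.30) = 93.39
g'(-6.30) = -21.60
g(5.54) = -22.17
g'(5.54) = 2.08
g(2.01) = -17.05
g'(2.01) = -4.98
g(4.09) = -23.08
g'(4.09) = -0.82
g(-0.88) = 5.69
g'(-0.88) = -10.76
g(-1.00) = 7.00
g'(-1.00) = -11.00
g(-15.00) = 357.00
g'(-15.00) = -39.00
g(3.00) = -21.00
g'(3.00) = -3.00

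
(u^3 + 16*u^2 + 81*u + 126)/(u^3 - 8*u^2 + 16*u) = (u^3 + 16*u^2 + 81*u + 126)/(u*(u^2 - 8*u + 16))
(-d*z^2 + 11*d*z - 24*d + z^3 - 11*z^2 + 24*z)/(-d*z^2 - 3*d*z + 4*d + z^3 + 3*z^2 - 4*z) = (z^2 - 11*z + 24)/(z^2 + 3*z - 4)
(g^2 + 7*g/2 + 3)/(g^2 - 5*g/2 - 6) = (g + 2)/(g - 4)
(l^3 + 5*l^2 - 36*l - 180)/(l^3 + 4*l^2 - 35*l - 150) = (l + 6)/(l + 5)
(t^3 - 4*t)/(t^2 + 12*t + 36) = t*(t^2 - 4)/(t^2 + 12*t + 36)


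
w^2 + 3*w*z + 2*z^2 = (w + z)*(w + 2*z)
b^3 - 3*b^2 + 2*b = b*(b - 2)*(b - 1)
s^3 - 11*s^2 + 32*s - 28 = (s - 7)*(s - 2)^2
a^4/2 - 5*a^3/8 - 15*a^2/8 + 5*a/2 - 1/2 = (a/2 + 1)*(a - 2)*(a - 1)*(a - 1/4)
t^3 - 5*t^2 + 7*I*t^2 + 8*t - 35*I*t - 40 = (t - 5)*(t - I)*(t + 8*I)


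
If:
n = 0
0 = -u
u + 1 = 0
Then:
No Solution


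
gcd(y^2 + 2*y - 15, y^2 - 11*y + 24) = y - 3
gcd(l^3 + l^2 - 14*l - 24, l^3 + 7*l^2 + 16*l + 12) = l^2 + 5*l + 6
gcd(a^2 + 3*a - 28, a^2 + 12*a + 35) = a + 7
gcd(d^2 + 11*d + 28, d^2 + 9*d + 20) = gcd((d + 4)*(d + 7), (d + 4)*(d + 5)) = d + 4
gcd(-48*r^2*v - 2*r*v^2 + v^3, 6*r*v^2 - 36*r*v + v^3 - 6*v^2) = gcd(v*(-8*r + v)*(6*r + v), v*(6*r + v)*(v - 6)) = 6*r*v + v^2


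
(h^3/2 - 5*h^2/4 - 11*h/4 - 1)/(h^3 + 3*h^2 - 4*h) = (2*h^3 - 5*h^2 - 11*h - 4)/(4*h*(h^2 + 3*h - 4))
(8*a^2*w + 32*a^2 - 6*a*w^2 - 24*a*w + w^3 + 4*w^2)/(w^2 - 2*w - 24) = (8*a^2 - 6*a*w + w^2)/(w - 6)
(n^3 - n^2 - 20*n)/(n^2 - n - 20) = n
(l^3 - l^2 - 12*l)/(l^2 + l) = (l^2 - l - 12)/(l + 1)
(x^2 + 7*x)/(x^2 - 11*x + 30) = x*(x + 7)/(x^2 - 11*x + 30)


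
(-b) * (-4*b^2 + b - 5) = 4*b^3 - b^2 + 5*b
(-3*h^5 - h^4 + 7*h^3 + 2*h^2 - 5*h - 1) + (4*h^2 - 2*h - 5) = -3*h^5 - h^4 + 7*h^3 + 6*h^2 - 7*h - 6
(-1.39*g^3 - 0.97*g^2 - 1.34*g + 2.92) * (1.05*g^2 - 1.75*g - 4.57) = -1.4595*g^5 + 1.414*g^4 + 6.6428*g^3 + 9.8439*g^2 + 1.0138*g - 13.3444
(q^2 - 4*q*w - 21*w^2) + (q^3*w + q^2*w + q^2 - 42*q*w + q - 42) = q^3*w + q^2*w + 2*q^2 - 46*q*w + q - 21*w^2 - 42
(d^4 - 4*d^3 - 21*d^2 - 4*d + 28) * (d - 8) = d^5 - 12*d^4 + 11*d^3 + 164*d^2 + 60*d - 224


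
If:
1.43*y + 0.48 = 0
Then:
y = -0.34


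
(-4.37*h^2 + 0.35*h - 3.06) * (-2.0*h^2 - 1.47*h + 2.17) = 8.74*h^4 + 5.7239*h^3 - 3.8774*h^2 + 5.2577*h - 6.6402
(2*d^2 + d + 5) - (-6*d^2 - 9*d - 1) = 8*d^2 + 10*d + 6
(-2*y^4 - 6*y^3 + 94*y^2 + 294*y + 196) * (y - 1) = -2*y^5 - 4*y^4 + 100*y^3 + 200*y^2 - 98*y - 196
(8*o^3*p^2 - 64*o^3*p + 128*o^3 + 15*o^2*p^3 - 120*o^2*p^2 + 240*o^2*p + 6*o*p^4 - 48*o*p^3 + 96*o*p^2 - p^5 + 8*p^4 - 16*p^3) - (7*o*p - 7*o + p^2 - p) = 8*o^3*p^2 - 64*o^3*p + 128*o^3 + 15*o^2*p^3 - 120*o^2*p^2 + 240*o^2*p + 6*o*p^4 - 48*o*p^3 + 96*o*p^2 - 7*o*p + 7*o - p^5 + 8*p^4 - 16*p^3 - p^2 + p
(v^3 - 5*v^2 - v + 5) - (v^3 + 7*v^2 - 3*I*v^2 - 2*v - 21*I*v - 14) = -12*v^2 + 3*I*v^2 + v + 21*I*v + 19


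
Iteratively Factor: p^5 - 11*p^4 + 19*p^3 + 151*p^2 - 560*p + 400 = (p - 4)*(p^4 - 7*p^3 - 9*p^2 + 115*p - 100) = (p - 4)*(p - 1)*(p^3 - 6*p^2 - 15*p + 100) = (p - 5)*(p - 4)*(p - 1)*(p^2 - p - 20) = (p - 5)^2*(p - 4)*(p - 1)*(p + 4)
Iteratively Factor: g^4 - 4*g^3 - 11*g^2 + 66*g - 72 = (g + 4)*(g^3 - 8*g^2 + 21*g - 18) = (g - 3)*(g + 4)*(g^2 - 5*g + 6) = (g - 3)*(g - 2)*(g + 4)*(g - 3)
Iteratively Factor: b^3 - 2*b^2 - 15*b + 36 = (b - 3)*(b^2 + b - 12) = (b - 3)^2*(b + 4)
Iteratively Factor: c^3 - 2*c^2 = (c)*(c^2 - 2*c) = c*(c - 2)*(c)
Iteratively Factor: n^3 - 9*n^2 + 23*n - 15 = (n - 5)*(n^2 - 4*n + 3) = (n - 5)*(n - 3)*(n - 1)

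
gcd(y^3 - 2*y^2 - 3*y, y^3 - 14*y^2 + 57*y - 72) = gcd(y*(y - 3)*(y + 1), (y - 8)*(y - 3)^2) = y - 3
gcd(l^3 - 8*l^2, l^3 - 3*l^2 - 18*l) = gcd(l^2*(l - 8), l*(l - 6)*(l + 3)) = l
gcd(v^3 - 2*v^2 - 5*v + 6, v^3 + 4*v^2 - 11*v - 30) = v^2 - v - 6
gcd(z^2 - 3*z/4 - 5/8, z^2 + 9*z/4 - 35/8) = z - 5/4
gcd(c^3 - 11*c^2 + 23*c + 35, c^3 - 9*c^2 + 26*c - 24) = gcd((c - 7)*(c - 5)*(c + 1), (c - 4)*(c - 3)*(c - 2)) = 1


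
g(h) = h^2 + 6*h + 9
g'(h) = 2*h + 6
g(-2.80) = 0.04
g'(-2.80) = 0.40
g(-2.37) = 0.40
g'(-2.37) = 1.26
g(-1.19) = 3.28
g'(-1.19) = 3.62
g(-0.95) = 4.20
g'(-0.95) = 4.10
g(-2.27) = 0.53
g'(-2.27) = 1.46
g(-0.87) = 4.54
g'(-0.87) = 4.26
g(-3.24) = 0.06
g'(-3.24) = -0.48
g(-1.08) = 3.69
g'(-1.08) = 3.84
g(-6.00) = 9.00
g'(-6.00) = -6.00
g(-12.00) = 81.00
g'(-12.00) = -18.00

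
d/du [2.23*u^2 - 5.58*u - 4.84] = 4.46*u - 5.58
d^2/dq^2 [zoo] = 0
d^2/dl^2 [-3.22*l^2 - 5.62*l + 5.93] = -6.44000000000000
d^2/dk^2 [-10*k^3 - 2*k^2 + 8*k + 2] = -60*k - 4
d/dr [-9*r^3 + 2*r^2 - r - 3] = -27*r^2 + 4*r - 1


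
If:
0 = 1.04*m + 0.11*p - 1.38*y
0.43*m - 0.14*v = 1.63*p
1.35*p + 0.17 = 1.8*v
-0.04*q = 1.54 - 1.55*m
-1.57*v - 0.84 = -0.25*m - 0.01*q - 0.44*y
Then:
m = 1.99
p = 0.49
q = 38.59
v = 0.46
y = 1.54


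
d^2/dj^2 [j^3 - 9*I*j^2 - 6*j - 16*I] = 6*j - 18*I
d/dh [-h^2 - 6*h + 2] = -2*h - 6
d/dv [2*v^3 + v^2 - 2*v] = 6*v^2 + 2*v - 2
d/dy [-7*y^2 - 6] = -14*y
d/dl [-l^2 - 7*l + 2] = -2*l - 7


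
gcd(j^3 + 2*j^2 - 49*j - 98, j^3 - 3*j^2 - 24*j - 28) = j^2 - 5*j - 14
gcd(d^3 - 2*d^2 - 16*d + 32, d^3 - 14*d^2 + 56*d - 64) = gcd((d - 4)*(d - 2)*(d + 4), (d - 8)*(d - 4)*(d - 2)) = d^2 - 6*d + 8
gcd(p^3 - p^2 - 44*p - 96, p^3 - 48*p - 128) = p^2 - 4*p - 32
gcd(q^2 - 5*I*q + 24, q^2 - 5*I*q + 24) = q^2 - 5*I*q + 24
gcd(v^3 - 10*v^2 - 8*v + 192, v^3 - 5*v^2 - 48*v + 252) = v - 6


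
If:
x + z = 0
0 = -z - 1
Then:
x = 1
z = -1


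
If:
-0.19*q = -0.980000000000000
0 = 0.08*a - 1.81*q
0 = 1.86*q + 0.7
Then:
No Solution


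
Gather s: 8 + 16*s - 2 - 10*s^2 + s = -10*s^2 + 17*s + 6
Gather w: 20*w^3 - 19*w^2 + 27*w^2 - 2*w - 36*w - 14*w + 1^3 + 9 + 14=20*w^3 + 8*w^2 - 52*w + 24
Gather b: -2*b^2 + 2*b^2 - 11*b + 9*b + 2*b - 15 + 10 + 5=0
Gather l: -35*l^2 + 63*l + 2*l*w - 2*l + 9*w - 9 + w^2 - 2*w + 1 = -35*l^2 + l*(2*w + 61) + w^2 + 7*w - 8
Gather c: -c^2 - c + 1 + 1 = -c^2 - c + 2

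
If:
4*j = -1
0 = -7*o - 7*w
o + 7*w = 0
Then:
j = -1/4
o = 0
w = 0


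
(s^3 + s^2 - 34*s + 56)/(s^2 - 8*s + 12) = (s^2 + 3*s - 28)/(s - 6)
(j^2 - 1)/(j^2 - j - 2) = (j - 1)/(j - 2)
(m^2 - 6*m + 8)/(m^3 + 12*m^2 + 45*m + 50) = (m^2 - 6*m + 8)/(m^3 + 12*m^2 + 45*m + 50)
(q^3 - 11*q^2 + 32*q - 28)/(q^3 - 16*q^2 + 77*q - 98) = (q - 2)/(q - 7)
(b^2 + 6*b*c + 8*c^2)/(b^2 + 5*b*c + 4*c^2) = (b + 2*c)/(b + c)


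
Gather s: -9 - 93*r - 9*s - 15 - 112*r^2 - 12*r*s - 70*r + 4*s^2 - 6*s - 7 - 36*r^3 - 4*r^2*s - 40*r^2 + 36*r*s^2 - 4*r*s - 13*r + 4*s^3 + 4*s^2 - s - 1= -36*r^3 - 152*r^2 - 176*r + 4*s^3 + s^2*(36*r + 8) + s*(-4*r^2 - 16*r - 16) - 32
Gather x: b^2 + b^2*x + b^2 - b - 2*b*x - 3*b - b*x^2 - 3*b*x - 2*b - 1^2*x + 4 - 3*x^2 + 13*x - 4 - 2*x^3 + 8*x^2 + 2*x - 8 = 2*b^2 - 6*b - 2*x^3 + x^2*(5 - b) + x*(b^2 - 5*b + 14) - 8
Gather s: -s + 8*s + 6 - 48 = 7*s - 42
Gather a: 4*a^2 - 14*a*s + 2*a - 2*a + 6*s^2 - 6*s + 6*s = 4*a^2 - 14*a*s + 6*s^2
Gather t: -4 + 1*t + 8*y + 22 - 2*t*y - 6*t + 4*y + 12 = t*(-2*y - 5) + 12*y + 30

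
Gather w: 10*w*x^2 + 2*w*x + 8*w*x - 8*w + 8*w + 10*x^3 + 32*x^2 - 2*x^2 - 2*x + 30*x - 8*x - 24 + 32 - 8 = w*(10*x^2 + 10*x) + 10*x^3 + 30*x^2 + 20*x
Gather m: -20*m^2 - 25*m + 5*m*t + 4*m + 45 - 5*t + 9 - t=-20*m^2 + m*(5*t - 21) - 6*t + 54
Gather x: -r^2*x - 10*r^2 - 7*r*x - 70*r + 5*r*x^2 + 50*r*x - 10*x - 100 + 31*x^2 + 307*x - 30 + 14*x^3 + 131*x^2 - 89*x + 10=-10*r^2 - 70*r + 14*x^3 + x^2*(5*r + 162) + x*(-r^2 + 43*r + 208) - 120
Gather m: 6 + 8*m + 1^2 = 8*m + 7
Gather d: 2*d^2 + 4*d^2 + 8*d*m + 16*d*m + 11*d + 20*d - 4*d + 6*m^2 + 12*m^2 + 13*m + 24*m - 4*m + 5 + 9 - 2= 6*d^2 + d*(24*m + 27) + 18*m^2 + 33*m + 12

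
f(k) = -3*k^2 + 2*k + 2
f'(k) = 2 - 6*k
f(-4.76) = -75.49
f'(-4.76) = 30.56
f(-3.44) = -40.38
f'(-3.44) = 22.64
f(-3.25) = -36.19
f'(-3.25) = 21.50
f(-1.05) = -3.41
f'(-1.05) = 8.30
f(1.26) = -0.24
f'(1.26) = -5.56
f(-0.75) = -1.19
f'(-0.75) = 6.50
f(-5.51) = -100.10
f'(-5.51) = 35.06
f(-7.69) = -190.79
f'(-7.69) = 48.14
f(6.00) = -94.00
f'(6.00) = -34.00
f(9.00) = -223.00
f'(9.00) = -52.00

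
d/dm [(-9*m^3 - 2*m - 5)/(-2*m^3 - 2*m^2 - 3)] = (18*m^4 - 8*m^3 + 47*m^2 - 20*m + 6)/(4*m^6 + 8*m^5 + 4*m^4 + 12*m^3 + 12*m^2 + 9)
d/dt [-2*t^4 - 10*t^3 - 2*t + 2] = -8*t^3 - 30*t^2 - 2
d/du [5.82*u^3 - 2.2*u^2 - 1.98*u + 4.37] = 17.46*u^2 - 4.4*u - 1.98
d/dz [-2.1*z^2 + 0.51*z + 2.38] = 0.51 - 4.2*z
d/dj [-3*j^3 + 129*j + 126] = 129 - 9*j^2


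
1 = 1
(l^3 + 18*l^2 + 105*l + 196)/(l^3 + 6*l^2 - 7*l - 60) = (l^2 + 14*l + 49)/(l^2 + 2*l - 15)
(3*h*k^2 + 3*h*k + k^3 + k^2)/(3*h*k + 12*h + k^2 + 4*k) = k*(k + 1)/(k + 4)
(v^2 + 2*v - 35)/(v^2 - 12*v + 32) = (v^2 + 2*v - 35)/(v^2 - 12*v + 32)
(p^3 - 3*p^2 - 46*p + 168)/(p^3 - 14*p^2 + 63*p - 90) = (p^2 + 3*p - 28)/(p^2 - 8*p + 15)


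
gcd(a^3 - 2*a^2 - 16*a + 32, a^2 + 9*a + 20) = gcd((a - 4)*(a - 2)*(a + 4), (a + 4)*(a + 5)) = a + 4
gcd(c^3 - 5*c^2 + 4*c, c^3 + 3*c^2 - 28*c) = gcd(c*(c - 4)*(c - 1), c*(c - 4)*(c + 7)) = c^2 - 4*c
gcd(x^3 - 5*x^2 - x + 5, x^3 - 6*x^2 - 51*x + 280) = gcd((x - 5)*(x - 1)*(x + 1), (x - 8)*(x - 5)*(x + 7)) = x - 5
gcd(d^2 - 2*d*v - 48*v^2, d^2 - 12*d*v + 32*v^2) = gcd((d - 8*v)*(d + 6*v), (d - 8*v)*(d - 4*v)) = -d + 8*v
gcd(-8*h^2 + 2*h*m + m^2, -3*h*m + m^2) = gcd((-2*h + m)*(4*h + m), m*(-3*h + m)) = 1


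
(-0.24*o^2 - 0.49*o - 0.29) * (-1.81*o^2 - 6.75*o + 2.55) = 0.4344*o^4 + 2.5069*o^3 + 3.2204*o^2 + 0.708*o - 0.7395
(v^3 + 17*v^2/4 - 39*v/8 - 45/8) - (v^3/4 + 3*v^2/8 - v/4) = 3*v^3/4 + 31*v^2/8 - 37*v/8 - 45/8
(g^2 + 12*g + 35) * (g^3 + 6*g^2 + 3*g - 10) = g^5 + 18*g^4 + 110*g^3 + 236*g^2 - 15*g - 350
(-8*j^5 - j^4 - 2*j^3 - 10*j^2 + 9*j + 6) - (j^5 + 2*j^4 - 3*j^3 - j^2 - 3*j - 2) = -9*j^5 - 3*j^4 + j^3 - 9*j^2 + 12*j + 8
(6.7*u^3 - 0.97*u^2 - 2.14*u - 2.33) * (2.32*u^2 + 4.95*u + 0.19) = 15.544*u^5 + 30.9146*u^4 - 8.4933*u^3 - 16.1829*u^2 - 11.9401*u - 0.4427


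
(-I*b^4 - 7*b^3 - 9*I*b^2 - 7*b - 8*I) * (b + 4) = -I*b^5 - 7*b^4 - 4*I*b^4 - 28*b^3 - 9*I*b^3 - 7*b^2 - 36*I*b^2 - 28*b - 8*I*b - 32*I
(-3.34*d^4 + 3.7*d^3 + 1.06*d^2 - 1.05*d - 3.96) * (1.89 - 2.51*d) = 8.3834*d^5 - 15.5996*d^4 + 4.3324*d^3 + 4.6389*d^2 + 7.9551*d - 7.4844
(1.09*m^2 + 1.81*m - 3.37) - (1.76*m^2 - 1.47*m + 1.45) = -0.67*m^2 + 3.28*m - 4.82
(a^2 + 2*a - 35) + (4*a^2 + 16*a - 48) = 5*a^2 + 18*a - 83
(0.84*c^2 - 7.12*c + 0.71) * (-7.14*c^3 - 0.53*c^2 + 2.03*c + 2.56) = -5.9976*c^5 + 50.3916*c^4 + 0.4094*c^3 - 12.6795*c^2 - 16.7859*c + 1.8176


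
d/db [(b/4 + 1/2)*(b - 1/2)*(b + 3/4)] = 3*b^2/4 + 9*b/8 + 1/32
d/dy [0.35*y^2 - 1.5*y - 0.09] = 0.7*y - 1.5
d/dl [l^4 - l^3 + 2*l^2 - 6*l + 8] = 4*l^3 - 3*l^2 + 4*l - 6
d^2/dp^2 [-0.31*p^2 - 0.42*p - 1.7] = -0.620000000000000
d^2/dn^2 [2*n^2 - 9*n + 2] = 4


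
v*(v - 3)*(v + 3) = v^3 - 9*v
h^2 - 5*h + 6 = (h - 3)*(h - 2)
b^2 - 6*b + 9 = (b - 3)^2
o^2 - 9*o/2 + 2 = (o - 4)*(o - 1/2)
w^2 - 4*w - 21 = (w - 7)*(w + 3)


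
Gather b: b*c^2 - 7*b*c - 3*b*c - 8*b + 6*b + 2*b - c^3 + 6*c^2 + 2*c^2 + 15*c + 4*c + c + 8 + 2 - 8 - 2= b*(c^2 - 10*c) - c^3 + 8*c^2 + 20*c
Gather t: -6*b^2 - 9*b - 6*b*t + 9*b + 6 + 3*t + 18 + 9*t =-6*b^2 + t*(12 - 6*b) + 24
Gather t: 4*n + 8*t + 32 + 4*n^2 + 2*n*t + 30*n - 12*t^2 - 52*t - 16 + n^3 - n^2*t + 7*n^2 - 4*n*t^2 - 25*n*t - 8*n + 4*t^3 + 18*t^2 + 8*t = n^3 + 11*n^2 + 26*n + 4*t^3 + t^2*(6 - 4*n) + t*(-n^2 - 23*n - 36) + 16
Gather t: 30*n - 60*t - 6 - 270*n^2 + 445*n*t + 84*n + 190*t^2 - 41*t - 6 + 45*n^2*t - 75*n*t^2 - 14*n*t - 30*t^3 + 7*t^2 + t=-270*n^2 + 114*n - 30*t^3 + t^2*(197 - 75*n) + t*(45*n^2 + 431*n - 100) - 12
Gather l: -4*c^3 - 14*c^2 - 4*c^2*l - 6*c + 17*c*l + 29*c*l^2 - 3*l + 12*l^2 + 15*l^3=-4*c^3 - 14*c^2 - 6*c + 15*l^3 + l^2*(29*c + 12) + l*(-4*c^2 + 17*c - 3)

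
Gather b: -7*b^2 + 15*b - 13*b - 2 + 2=-7*b^2 + 2*b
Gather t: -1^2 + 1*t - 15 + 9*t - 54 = 10*t - 70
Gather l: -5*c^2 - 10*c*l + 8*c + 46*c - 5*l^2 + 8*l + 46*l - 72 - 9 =-5*c^2 + 54*c - 5*l^2 + l*(54 - 10*c) - 81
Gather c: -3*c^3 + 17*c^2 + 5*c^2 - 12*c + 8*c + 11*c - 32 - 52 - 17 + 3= -3*c^3 + 22*c^2 + 7*c - 98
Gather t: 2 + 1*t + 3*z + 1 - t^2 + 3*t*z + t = -t^2 + t*(3*z + 2) + 3*z + 3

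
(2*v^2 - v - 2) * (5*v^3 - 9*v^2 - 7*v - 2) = 10*v^5 - 23*v^4 - 15*v^3 + 21*v^2 + 16*v + 4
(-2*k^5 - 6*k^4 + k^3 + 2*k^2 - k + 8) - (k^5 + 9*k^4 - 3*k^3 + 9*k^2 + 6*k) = -3*k^5 - 15*k^4 + 4*k^3 - 7*k^2 - 7*k + 8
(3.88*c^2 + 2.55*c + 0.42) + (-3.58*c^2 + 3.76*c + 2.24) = 0.3*c^2 + 6.31*c + 2.66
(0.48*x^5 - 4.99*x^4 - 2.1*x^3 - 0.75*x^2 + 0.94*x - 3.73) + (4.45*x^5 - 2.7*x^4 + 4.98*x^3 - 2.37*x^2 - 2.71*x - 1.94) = 4.93*x^5 - 7.69*x^4 + 2.88*x^3 - 3.12*x^2 - 1.77*x - 5.67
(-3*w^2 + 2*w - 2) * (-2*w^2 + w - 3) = 6*w^4 - 7*w^3 + 15*w^2 - 8*w + 6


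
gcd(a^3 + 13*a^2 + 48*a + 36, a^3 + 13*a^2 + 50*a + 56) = 1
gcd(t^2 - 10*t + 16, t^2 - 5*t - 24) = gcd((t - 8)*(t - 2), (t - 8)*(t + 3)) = t - 8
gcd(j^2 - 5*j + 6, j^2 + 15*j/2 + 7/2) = 1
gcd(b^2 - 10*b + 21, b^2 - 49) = b - 7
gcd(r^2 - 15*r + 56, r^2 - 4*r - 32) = r - 8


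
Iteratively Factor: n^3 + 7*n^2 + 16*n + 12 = (n + 3)*(n^2 + 4*n + 4) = (n + 2)*(n + 3)*(n + 2)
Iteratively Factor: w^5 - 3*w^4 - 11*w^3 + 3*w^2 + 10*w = (w - 1)*(w^4 - 2*w^3 - 13*w^2 - 10*w) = (w - 5)*(w - 1)*(w^3 + 3*w^2 + 2*w) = (w - 5)*(w - 1)*(w + 1)*(w^2 + 2*w) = (w - 5)*(w - 1)*(w + 1)*(w + 2)*(w)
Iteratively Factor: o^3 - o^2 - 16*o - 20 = (o - 5)*(o^2 + 4*o + 4) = (o - 5)*(o + 2)*(o + 2)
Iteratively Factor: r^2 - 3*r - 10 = (r + 2)*(r - 5)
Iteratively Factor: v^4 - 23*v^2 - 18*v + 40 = (v + 2)*(v^3 - 2*v^2 - 19*v + 20) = (v - 1)*(v + 2)*(v^2 - v - 20) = (v - 5)*(v - 1)*(v + 2)*(v + 4)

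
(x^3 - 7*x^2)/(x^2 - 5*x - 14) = x^2/(x + 2)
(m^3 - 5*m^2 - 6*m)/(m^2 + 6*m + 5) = m*(m - 6)/(m + 5)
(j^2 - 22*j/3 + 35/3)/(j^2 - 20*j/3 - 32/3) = (-3*j^2 + 22*j - 35)/(-3*j^2 + 20*j + 32)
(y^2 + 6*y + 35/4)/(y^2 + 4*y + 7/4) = (2*y + 5)/(2*y + 1)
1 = 1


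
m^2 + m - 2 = (m - 1)*(m + 2)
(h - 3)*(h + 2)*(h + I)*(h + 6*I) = h^4 - h^3 + 7*I*h^3 - 12*h^2 - 7*I*h^2 + 6*h - 42*I*h + 36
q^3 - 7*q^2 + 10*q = q*(q - 5)*(q - 2)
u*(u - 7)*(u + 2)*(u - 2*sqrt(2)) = u^4 - 5*u^3 - 2*sqrt(2)*u^3 - 14*u^2 + 10*sqrt(2)*u^2 + 28*sqrt(2)*u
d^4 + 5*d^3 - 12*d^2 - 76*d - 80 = (d - 4)*(d + 2)^2*(d + 5)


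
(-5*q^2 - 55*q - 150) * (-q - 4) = 5*q^3 + 75*q^2 + 370*q + 600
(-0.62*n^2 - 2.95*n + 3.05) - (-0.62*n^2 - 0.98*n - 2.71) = 5.76 - 1.97*n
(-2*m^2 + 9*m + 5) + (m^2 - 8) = -m^2 + 9*m - 3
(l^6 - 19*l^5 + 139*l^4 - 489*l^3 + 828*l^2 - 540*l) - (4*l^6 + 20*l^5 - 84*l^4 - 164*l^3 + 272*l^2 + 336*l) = -3*l^6 - 39*l^5 + 223*l^4 - 325*l^3 + 556*l^2 - 876*l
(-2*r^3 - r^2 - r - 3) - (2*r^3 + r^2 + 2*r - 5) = -4*r^3 - 2*r^2 - 3*r + 2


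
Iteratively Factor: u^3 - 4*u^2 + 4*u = (u - 2)*(u^2 - 2*u) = (u - 2)^2*(u)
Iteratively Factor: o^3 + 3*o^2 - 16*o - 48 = (o + 4)*(o^2 - o - 12) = (o + 3)*(o + 4)*(o - 4)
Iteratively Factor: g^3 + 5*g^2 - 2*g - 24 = (g - 2)*(g^2 + 7*g + 12) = (g - 2)*(g + 4)*(g + 3)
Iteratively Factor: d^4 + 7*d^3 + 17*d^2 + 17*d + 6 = (d + 1)*(d^3 + 6*d^2 + 11*d + 6) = (d + 1)*(d + 2)*(d^2 + 4*d + 3) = (d + 1)*(d + 2)*(d + 3)*(d + 1)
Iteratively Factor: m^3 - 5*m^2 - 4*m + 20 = (m + 2)*(m^2 - 7*m + 10) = (m - 2)*(m + 2)*(m - 5)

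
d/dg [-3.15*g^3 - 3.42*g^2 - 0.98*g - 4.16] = -9.45*g^2 - 6.84*g - 0.98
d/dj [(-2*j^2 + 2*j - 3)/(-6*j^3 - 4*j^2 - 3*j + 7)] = (-12*j^4 + 24*j^3 - 40*j^2 - 52*j + 5)/(36*j^6 + 48*j^5 + 52*j^4 - 60*j^3 - 47*j^2 - 42*j + 49)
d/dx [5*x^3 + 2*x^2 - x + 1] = 15*x^2 + 4*x - 1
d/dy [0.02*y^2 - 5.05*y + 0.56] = 0.04*y - 5.05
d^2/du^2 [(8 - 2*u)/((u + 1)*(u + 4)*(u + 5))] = 12*(-u^5 - 2*u^4 + 83*u^3 + 556*u^2 + 1280*u + 1048)/(u^9 + 30*u^8 + 387*u^7 + 2800*u^6 + 12423*u^5 + 34710*u^4 + 60389*u^3 + 62460*u^2 + 34800*u + 8000)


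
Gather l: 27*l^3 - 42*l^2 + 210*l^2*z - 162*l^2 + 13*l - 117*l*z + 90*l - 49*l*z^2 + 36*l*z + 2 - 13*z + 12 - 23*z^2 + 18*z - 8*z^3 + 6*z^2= 27*l^3 + l^2*(210*z - 204) + l*(-49*z^2 - 81*z + 103) - 8*z^3 - 17*z^2 + 5*z + 14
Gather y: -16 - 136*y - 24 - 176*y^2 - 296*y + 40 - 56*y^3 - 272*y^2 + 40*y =-56*y^3 - 448*y^2 - 392*y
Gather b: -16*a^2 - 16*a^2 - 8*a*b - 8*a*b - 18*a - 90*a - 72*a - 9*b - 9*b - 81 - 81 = -32*a^2 - 180*a + b*(-16*a - 18) - 162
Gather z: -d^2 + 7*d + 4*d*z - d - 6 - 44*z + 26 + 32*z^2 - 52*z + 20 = -d^2 + 6*d + 32*z^2 + z*(4*d - 96) + 40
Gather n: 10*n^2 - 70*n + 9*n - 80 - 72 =10*n^2 - 61*n - 152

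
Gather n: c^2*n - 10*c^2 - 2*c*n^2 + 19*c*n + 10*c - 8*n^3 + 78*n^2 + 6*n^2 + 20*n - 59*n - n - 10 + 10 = -10*c^2 + 10*c - 8*n^3 + n^2*(84 - 2*c) + n*(c^2 + 19*c - 40)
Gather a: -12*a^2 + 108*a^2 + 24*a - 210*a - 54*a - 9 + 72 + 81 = 96*a^2 - 240*a + 144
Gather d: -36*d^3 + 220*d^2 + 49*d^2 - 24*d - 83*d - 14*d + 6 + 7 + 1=-36*d^3 + 269*d^2 - 121*d + 14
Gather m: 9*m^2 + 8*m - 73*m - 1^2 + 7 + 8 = 9*m^2 - 65*m + 14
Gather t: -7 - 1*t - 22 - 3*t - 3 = -4*t - 32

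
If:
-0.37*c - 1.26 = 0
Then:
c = -3.41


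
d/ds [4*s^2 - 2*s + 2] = 8*s - 2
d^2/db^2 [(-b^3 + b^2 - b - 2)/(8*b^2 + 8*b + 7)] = 2*(-136*b^3 - 720*b^2 - 363*b + 89)/(512*b^6 + 1536*b^5 + 2880*b^4 + 3200*b^3 + 2520*b^2 + 1176*b + 343)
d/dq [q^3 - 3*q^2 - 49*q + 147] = 3*q^2 - 6*q - 49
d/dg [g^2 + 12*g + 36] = 2*g + 12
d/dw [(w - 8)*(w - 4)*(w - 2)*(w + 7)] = 4*w^3 - 21*w^2 - 84*w + 328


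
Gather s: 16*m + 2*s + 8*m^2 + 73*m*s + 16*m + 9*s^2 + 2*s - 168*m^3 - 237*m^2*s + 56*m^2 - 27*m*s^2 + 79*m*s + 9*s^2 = -168*m^3 + 64*m^2 + 32*m + s^2*(18 - 27*m) + s*(-237*m^2 + 152*m + 4)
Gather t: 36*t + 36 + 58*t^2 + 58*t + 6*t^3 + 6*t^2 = 6*t^3 + 64*t^2 + 94*t + 36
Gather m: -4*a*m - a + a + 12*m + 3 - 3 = m*(12 - 4*a)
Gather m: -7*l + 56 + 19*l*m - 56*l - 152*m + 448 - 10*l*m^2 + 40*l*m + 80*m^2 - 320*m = -63*l + m^2*(80 - 10*l) + m*(59*l - 472) + 504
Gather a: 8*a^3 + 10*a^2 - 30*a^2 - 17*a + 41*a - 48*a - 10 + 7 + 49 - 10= 8*a^3 - 20*a^2 - 24*a + 36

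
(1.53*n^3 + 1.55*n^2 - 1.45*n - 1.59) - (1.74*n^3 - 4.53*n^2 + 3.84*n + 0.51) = -0.21*n^3 + 6.08*n^2 - 5.29*n - 2.1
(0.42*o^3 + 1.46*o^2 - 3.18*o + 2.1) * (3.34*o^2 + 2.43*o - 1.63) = 1.4028*o^5 + 5.897*o^4 - 7.758*o^3 - 3.0932*o^2 + 10.2864*o - 3.423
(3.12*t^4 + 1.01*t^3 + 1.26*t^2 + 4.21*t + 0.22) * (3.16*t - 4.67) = 9.8592*t^5 - 11.3788*t^4 - 0.7351*t^3 + 7.4194*t^2 - 18.9655*t - 1.0274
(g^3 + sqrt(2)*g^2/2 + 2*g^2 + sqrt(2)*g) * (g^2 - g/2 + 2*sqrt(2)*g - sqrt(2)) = g^5 + 3*g^4/2 + 5*sqrt(2)*g^4/2 + g^3 + 15*sqrt(2)*g^3/4 - 5*sqrt(2)*g^2/2 + 3*g^2 - 2*g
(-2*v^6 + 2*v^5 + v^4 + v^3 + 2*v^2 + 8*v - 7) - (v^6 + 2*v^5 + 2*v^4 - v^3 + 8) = -3*v^6 - v^4 + 2*v^3 + 2*v^2 + 8*v - 15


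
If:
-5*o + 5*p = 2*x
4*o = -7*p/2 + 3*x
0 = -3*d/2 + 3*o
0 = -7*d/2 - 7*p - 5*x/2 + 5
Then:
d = 320/1243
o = 160/1243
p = 460/1243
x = 750/1243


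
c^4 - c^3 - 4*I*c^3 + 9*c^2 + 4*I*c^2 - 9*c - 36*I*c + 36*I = (c - 1)*(c - 4*I)*(c - 3*I)*(c + 3*I)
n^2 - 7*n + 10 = (n - 5)*(n - 2)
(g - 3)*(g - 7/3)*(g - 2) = g^3 - 22*g^2/3 + 53*g/3 - 14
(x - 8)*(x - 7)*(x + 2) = x^3 - 13*x^2 + 26*x + 112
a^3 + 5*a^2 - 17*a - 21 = (a - 3)*(a + 1)*(a + 7)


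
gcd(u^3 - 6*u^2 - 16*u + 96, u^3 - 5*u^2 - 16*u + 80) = u^2 - 16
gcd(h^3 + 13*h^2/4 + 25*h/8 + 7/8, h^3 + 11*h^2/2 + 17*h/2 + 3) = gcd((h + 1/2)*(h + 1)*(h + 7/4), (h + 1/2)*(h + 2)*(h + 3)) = h + 1/2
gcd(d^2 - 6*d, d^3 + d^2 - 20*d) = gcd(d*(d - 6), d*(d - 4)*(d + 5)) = d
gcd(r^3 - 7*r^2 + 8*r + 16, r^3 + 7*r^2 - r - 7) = r + 1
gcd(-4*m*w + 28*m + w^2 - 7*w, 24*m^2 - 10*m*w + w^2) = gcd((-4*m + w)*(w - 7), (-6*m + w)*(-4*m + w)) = -4*m + w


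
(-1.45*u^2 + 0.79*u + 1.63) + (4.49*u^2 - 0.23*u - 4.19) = 3.04*u^2 + 0.56*u - 2.56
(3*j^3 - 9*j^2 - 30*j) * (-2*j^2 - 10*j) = -6*j^5 - 12*j^4 + 150*j^3 + 300*j^2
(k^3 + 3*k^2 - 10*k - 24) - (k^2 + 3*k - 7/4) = k^3 + 2*k^2 - 13*k - 89/4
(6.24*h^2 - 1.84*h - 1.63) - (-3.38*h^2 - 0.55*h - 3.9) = 9.62*h^2 - 1.29*h + 2.27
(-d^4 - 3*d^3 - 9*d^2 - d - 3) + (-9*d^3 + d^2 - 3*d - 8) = -d^4 - 12*d^3 - 8*d^2 - 4*d - 11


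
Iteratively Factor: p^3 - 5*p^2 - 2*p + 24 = (p - 4)*(p^2 - p - 6) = (p - 4)*(p + 2)*(p - 3)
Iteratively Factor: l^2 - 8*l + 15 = (l - 5)*(l - 3)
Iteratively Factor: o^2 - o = (o - 1)*(o)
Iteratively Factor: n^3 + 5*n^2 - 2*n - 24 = (n + 3)*(n^2 + 2*n - 8) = (n + 3)*(n + 4)*(n - 2)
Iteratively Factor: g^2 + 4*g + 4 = (g + 2)*(g + 2)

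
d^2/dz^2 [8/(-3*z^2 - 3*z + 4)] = 48*(3*z^2 + 3*z - 3*(2*z + 1)^2 - 4)/(3*z^2 + 3*z - 4)^3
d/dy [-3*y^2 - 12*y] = -6*y - 12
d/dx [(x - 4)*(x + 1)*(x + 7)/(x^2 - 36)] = (x^4 - 83*x^2 - 232*x + 900)/(x^4 - 72*x^2 + 1296)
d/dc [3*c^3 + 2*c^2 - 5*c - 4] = 9*c^2 + 4*c - 5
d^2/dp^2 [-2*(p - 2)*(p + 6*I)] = -4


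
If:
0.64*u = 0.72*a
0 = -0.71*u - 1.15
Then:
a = -1.44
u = -1.62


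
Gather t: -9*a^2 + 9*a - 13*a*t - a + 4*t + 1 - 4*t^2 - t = -9*a^2 + 8*a - 4*t^2 + t*(3 - 13*a) + 1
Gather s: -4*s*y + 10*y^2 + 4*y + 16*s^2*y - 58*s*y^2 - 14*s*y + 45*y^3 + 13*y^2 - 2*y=16*s^2*y + s*(-58*y^2 - 18*y) + 45*y^3 + 23*y^2 + 2*y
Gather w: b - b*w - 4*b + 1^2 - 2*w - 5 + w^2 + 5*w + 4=-3*b + w^2 + w*(3 - b)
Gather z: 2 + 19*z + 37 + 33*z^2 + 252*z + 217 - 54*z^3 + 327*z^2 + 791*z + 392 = -54*z^3 + 360*z^2 + 1062*z + 648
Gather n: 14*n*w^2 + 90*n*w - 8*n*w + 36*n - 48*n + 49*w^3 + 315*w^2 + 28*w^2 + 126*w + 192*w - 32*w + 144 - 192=n*(14*w^2 + 82*w - 12) + 49*w^3 + 343*w^2 + 286*w - 48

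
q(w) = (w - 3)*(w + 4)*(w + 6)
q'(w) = (w - 3)*(w + 4) + (w - 3)*(w + 6) + (w + 4)*(w + 6) = 3*w^2 + 14*w - 6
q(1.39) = -64.13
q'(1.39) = 19.26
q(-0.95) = -60.84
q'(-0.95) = -16.59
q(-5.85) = 2.46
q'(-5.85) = 14.77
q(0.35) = -73.20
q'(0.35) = -0.73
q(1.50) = -61.88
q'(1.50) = 21.75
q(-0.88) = -61.98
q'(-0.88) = -16.00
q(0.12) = -72.62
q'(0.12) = -4.28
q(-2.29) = -33.56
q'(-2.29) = -22.33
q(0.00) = -72.00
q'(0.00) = -6.00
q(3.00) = 0.00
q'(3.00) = 63.00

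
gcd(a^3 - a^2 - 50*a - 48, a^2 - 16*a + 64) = a - 8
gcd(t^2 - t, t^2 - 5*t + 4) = t - 1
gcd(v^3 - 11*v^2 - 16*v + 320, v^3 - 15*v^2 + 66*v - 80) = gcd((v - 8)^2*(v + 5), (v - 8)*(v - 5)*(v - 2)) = v - 8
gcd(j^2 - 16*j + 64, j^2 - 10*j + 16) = j - 8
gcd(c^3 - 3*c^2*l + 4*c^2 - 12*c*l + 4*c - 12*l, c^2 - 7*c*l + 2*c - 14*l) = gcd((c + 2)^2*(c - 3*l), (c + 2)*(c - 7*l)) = c + 2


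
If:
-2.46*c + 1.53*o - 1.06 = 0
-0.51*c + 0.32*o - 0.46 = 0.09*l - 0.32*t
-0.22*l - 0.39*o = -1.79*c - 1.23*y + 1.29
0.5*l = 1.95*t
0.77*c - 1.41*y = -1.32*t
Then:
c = 2.03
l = -28.83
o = 3.96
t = -7.39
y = -5.81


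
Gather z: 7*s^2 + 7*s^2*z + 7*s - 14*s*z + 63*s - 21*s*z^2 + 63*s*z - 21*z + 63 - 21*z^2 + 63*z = 7*s^2 + 70*s + z^2*(-21*s - 21) + z*(7*s^2 + 49*s + 42) + 63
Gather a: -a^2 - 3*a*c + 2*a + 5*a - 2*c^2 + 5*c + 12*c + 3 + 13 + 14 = -a^2 + a*(7 - 3*c) - 2*c^2 + 17*c + 30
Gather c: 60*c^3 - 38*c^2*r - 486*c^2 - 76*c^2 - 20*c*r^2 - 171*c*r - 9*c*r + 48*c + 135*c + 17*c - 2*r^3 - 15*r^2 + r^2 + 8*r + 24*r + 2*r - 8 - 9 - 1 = 60*c^3 + c^2*(-38*r - 562) + c*(-20*r^2 - 180*r + 200) - 2*r^3 - 14*r^2 + 34*r - 18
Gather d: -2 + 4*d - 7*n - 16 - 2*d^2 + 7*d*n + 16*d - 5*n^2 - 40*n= -2*d^2 + d*(7*n + 20) - 5*n^2 - 47*n - 18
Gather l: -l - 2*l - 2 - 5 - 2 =-3*l - 9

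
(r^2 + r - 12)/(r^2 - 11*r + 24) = (r + 4)/(r - 8)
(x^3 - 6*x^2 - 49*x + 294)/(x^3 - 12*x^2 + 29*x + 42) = (x + 7)/(x + 1)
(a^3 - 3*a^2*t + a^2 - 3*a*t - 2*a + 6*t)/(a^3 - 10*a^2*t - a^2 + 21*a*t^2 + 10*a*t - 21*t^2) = (-a - 2)/(-a + 7*t)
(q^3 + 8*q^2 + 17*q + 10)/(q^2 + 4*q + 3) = (q^2 + 7*q + 10)/(q + 3)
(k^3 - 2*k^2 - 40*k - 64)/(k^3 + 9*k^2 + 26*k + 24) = (k - 8)/(k + 3)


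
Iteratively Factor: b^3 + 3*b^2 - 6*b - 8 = (b - 2)*(b^2 + 5*b + 4) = (b - 2)*(b + 1)*(b + 4)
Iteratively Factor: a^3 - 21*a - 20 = (a + 4)*(a^2 - 4*a - 5) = (a - 5)*(a + 4)*(a + 1)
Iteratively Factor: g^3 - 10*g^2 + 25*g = (g - 5)*(g^2 - 5*g) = g*(g - 5)*(g - 5)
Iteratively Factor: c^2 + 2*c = (c + 2)*(c)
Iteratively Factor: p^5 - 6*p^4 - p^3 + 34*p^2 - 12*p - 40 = (p + 1)*(p^4 - 7*p^3 + 6*p^2 + 28*p - 40) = (p - 2)*(p + 1)*(p^3 - 5*p^2 - 4*p + 20) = (p - 2)*(p + 1)*(p + 2)*(p^2 - 7*p + 10) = (p - 2)^2*(p + 1)*(p + 2)*(p - 5)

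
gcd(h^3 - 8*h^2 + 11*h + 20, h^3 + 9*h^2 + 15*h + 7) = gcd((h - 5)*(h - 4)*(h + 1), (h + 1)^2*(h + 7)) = h + 1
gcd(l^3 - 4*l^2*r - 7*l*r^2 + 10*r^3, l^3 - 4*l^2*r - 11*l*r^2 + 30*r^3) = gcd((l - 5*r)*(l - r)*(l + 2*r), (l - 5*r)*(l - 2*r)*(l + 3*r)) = -l + 5*r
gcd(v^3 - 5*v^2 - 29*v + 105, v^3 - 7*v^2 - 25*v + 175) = v^2 - 2*v - 35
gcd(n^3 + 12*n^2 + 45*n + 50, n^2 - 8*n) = 1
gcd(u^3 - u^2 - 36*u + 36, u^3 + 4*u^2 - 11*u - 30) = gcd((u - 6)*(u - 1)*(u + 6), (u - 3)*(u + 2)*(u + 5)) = 1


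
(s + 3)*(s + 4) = s^2 + 7*s + 12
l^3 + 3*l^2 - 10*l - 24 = (l - 3)*(l + 2)*(l + 4)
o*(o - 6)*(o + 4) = o^3 - 2*o^2 - 24*o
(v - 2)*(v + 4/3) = v^2 - 2*v/3 - 8/3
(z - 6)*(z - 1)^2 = z^3 - 8*z^2 + 13*z - 6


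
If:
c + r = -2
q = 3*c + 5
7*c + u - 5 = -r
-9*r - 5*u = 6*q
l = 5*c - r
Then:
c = 47/21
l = 108/7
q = 82/7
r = -89/21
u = -45/7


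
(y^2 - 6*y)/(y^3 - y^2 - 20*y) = (6 - y)/(-y^2 + y + 20)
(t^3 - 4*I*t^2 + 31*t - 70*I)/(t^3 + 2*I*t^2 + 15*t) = (t^2 - 9*I*t - 14)/(t*(t - 3*I))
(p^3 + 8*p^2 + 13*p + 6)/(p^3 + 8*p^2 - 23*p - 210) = (p^2 + 2*p + 1)/(p^2 + 2*p - 35)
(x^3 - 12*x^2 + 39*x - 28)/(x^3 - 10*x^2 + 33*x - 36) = (x^2 - 8*x + 7)/(x^2 - 6*x + 9)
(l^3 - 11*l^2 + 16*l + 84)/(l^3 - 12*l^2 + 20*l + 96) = (l - 7)/(l - 8)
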